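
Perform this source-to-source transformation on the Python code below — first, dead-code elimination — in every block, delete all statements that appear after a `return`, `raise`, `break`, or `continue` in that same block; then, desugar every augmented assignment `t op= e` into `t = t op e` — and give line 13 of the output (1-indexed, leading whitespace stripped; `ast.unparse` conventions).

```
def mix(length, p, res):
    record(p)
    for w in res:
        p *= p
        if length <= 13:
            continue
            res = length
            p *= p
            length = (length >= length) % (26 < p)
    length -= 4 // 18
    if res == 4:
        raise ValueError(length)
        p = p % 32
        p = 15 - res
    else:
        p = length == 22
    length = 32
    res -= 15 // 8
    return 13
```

res = res - 15 // 8

Transformed code:
def mix(length, p, res):
    record(p)
    for w in res:
        p = p * p
        if length <= 13:
            continue
    length = length - 4 // 18
    if res == 4:
        raise ValueError(length)
    else:
        p = length == 22
    length = 32
    res = res - 15 // 8
    return 13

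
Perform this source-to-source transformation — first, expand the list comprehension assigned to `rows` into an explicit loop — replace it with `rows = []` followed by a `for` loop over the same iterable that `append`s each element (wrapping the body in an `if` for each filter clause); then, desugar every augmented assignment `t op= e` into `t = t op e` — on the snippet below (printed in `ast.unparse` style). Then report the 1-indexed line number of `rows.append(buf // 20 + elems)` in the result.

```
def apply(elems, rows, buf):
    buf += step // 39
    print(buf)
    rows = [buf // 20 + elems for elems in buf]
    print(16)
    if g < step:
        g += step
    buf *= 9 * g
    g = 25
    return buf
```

Transformed code:
def apply(elems, rows, buf):
    buf = buf + step // 39
    print(buf)
    rows = []
    for elems in buf:
        rows.append(buf // 20 + elems)
    print(16)
    if g < step:
        g = g + step
    buf = buf * (9 * g)
    g = 25
    return buf

6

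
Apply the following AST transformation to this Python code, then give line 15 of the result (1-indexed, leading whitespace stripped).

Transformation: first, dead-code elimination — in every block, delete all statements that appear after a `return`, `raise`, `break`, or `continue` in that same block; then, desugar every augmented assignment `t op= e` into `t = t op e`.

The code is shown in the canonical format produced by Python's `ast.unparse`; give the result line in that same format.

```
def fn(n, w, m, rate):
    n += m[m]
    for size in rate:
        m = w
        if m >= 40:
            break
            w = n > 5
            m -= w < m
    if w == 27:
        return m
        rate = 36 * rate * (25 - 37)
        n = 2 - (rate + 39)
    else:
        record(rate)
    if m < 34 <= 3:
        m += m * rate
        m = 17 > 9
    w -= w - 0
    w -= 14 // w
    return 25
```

Transformed code:
def fn(n, w, m, rate):
    n = n + m[m]
    for size in rate:
        m = w
        if m >= 40:
            break
    if w == 27:
        return m
    else:
        record(rate)
    if m < 34 <= 3:
        m = m + m * rate
        m = 17 > 9
    w = w - (w - 0)
    w = w - 14 // w
    return 25

w = w - 14 // w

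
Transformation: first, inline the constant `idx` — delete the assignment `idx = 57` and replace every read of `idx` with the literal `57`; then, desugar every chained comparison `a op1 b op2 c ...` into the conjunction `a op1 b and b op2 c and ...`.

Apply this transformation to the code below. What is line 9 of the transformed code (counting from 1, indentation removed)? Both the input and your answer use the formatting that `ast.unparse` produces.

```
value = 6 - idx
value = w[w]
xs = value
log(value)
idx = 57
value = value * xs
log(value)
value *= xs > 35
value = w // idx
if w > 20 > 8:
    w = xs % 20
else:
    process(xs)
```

if w > 20 and 20 > 8:

Transformed code:
value = 6 - 57
value = w[w]
xs = value
log(value)
value = value * xs
log(value)
value *= xs > 35
value = w // 57
if w > 20 and 20 > 8:
    w = xs % 20
else:
    process(xs)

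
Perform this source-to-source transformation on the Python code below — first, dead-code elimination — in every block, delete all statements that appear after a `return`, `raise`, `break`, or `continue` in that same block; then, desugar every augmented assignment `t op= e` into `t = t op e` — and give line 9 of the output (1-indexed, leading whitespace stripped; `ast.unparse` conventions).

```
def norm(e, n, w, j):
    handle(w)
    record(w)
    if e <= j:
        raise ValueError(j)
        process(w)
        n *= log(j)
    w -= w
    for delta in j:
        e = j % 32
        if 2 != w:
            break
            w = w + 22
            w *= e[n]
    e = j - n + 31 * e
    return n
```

Transformed code:
def norm(e, n, w, j):
    handle(w)
    record(w)
    if e <= j:
        raise ValueError(j)
    w = w - w
    for delta in j:
        e = j % 32
        if 2 != w:
            break
    e = j - n + 31 * e
    return n

if 2 != w:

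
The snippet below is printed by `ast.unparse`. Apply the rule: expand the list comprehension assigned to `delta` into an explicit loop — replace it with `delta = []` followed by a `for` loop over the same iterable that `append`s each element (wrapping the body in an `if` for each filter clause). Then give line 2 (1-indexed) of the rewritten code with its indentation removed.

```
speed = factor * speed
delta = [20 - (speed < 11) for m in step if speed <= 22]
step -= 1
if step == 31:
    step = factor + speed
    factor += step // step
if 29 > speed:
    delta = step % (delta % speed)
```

delta = []

Transformed code:
speed = factor * speed
delta = []
for m in step:
    if speed <= 22:
        delta.append(20 - (speed < 11))
step -= 1
if step == 31:
    step = factor + speed
    factor += step // step
if 29 > speed:
    delta = step % (delta % speed)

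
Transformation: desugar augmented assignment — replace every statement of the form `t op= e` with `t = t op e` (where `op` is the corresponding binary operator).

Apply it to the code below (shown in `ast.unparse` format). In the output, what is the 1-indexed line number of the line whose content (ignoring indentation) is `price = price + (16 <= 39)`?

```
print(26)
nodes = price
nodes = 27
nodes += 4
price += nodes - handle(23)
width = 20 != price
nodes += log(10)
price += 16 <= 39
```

8

Transformed code:
print(26)
nodes = price
nodes = 27
nodes = nodes + 4
price = price + (nodes - handle(23))
width = 20 != price
nodes = nodes + log(10)
price = price + (16 <= 39)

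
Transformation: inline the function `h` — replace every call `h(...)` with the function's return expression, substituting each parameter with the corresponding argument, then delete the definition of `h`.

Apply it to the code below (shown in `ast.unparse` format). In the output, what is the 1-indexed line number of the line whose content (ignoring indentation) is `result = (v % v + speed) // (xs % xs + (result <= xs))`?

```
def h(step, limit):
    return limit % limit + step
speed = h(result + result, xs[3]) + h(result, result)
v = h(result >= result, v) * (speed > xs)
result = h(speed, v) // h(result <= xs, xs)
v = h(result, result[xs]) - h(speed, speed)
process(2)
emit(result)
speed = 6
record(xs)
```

Transformed code:
speed = xs[3] % xs[3] + (result + result) + (result % result + result)
v = (v % v + (result >= result)) * (speed > xs)
result = (v % v + speed) // (xs % xs + (result <= xs))
v = result[xs] % result[xs] + result - (speed % speed + speed)
process(2)
emit(result)
speed = 6
record(xs)

3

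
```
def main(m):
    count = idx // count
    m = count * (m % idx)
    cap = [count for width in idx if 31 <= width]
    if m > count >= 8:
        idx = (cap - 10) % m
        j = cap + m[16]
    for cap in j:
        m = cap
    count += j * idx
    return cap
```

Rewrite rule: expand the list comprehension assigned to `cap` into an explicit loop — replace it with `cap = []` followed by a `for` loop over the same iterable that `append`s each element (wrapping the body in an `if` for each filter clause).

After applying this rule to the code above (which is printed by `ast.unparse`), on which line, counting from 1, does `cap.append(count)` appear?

Transformed code:
def main(m):
    count = idx // count
    m = count * (m % idx)
    cap = []
    for width in idx:
        if 31 <= width:
            cap.append(count)
    if m > count >= 8:
        idx = (cap - 10) % m
        j = cap + m[16]
    for cap in j:
        m = cap
    count += j * idx
    return cap

7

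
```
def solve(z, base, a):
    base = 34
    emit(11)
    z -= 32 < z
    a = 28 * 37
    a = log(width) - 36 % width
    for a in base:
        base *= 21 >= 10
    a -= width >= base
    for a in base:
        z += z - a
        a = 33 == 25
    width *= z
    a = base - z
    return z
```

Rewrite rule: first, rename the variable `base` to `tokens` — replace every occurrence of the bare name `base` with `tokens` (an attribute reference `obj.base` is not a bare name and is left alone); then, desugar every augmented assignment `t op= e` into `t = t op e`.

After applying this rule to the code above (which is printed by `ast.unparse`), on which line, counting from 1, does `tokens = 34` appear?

2

Transformed code:
def solve(z, tokens, a):
    tokens = 34
    emit(11)
    z = z - (32 < z)
    a = 28 * 37
    a = log(width) - 36 % width
    for a in tokens:
        tokens = tokens * (21 >= 10)
    a = a - (width >= tokens)
    for a in tokens:
        z = z + (z - a)
        a = 33 == 25
    width = width * z
    a = tokens - z
    return z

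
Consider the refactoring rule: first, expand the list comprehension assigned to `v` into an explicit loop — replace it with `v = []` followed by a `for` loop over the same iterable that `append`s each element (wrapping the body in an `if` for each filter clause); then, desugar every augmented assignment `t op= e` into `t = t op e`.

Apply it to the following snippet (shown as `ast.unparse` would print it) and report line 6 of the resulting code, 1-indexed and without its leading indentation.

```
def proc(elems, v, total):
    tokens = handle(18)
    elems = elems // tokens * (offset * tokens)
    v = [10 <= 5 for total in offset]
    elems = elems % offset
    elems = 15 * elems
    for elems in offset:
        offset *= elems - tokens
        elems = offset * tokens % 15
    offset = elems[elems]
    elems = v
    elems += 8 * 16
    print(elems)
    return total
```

Transformed code:
def proc(elems, v, total):
    tokens = handle(18)
    elems = elems // tokens * (offset * tokens)
    v = []
    for total in offset:
        v.append(10 <= 5)
    elems = elems % offset
    elems = 15 * elems
    for elems in offset:
        offset = offset * (elems - tokens)
        elems = offset * tokens % 15
    offset = elems[elems]
    elems = v
    elems = elems + 8 * 16
    print(elems)
    return total

v.append(10 <= 5)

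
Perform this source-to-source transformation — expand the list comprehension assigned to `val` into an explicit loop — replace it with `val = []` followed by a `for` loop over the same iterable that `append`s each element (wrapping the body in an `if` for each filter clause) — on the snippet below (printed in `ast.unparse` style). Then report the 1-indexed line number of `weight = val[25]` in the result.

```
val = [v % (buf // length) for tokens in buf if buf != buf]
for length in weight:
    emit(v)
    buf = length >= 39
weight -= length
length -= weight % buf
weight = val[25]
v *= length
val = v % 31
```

Transformed code:
val = []
for tokens in buf:
    if buf != buf:
        val.append(v % (buf // length))
for length in weight:
    emit(v)
    buf = length >= 39
weight -= length
length -= weight % buf
weight = val[25]
v *= length
val = v % 31

10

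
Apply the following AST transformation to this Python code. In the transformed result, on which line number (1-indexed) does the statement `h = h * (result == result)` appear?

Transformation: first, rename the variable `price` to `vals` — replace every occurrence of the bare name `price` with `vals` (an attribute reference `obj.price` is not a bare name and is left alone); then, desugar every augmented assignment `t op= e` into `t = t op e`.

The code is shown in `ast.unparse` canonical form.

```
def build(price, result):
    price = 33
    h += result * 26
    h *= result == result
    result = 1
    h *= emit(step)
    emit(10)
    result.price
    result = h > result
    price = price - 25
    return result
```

4

Transformed code:
def build(vals, result):
    vals = 33
    h = h + result * 26
    h = h * (result == result)
    result = 1
    h = h * emit(step)
    emit(10)
    result.price
    result = h > result
    vals = vals - 25
    return result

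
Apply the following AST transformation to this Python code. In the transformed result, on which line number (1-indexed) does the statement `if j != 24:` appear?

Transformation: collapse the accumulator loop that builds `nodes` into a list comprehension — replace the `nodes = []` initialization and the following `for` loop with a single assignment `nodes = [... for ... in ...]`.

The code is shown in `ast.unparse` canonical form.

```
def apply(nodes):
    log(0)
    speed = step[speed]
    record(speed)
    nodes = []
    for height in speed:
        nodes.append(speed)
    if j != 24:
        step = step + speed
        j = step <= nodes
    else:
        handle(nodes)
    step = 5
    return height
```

Transformed code:
def apply(nodes):
    log(0)
    speed = step[speed]
    record(speed)
    nodes = [speed for height in speed]
    if j != 24:
        step = step + speed
        j = step <= nodes
    else:
        handle(nodes)
    step = 5
    return height

6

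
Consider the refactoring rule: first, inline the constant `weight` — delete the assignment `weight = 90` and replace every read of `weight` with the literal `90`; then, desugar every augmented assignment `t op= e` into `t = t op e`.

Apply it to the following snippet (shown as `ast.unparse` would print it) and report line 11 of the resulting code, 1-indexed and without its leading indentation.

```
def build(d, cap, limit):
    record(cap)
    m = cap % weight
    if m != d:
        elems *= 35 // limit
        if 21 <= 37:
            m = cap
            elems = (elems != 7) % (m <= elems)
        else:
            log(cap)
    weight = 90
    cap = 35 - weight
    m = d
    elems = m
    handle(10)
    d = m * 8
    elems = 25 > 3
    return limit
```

Transformed code:
def build(d, cap, limit):
    record(cap)
    m = cap % 90
    if m != d:
        elems = elems * (35 // limit)
        if 21 <= 37:
            m = cap
            elems = (elems != 7) % (m <= elems)
        else:
            log(cap)
    cap = 35 - 90
    m = d
    elems = m
    handle(10)
    d = m * 8
    elems = 25 > 3
    return limit

cap = 35 - 90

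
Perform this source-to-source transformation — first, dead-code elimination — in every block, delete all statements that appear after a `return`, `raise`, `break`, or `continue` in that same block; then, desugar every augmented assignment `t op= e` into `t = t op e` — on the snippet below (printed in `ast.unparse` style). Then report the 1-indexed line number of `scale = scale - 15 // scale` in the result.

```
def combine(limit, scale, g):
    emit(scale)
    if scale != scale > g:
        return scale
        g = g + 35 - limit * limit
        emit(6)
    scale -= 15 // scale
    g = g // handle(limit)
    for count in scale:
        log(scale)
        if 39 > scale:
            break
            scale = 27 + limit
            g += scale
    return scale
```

Transformed code:
def combine(limit, scale, g):
    emit(scale)
    if scale != scale > g:
        return scale
    scale = scale - 15 // scale
    g = g // handle(limit)
    for count in scale:
        log(scale)
        if 39 > scale:
            break
    return scale

5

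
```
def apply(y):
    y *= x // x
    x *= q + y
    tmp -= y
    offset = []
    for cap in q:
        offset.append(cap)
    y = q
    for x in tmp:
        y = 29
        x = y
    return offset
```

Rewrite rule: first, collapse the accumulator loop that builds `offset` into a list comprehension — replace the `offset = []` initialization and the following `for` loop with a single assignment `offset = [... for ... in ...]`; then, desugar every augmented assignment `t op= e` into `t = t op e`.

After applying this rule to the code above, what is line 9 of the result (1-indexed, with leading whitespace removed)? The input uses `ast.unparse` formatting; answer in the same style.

x = y

Transformed code:
def apply(y):
    y = y * (x // x)
    x = x * (q + y)
    tmp = tmp - y
    offset = [cap for cap in q]
    y = q
    for x in tmp:
        y = 29
        x = y
    return offset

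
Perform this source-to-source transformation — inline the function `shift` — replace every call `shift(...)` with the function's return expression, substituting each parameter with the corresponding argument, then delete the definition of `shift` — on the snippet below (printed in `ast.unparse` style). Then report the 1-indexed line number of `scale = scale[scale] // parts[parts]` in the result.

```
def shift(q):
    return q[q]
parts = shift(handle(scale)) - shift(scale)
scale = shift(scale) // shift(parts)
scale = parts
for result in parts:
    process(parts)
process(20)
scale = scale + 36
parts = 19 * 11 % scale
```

Transformed code:
parts = handle(scale)[handle(scale)] - scale[scale]
scale = scale[scale] // parts[parts]
scale = parts
for result in parts:
    process(parts)
process(20)
scale = scale + 36
parts = 19 * 11 % scale

2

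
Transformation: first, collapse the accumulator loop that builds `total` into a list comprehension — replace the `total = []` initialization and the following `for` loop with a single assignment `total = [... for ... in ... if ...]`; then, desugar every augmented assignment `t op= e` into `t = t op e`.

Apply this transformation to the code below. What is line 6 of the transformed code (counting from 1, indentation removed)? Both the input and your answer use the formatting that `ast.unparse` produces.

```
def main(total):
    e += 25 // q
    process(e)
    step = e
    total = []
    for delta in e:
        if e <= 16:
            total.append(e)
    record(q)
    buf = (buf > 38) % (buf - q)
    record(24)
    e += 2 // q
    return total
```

record(q)

Transformed code:
def main(total):
    e = e + 25 // q
    process(e)
    step = e
    total = [e for delta in e if e <= 16]
    record(q)
    buf = (buf > 38) % (buf - q)
    record(24)
    e = e + 2 // q
    return total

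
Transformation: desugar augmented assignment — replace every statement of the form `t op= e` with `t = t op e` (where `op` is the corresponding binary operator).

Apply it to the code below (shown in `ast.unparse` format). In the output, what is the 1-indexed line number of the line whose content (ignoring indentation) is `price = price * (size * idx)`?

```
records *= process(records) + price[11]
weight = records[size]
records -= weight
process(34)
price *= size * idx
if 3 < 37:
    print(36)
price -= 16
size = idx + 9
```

Transformed code:
records = records * (process(records) + price[11])
weight = records[size]
records = records - weight
process(34)
price = price * (size * idx)
if 3 < 37:
    print(36)
price = price - 16
size = idx + 9

5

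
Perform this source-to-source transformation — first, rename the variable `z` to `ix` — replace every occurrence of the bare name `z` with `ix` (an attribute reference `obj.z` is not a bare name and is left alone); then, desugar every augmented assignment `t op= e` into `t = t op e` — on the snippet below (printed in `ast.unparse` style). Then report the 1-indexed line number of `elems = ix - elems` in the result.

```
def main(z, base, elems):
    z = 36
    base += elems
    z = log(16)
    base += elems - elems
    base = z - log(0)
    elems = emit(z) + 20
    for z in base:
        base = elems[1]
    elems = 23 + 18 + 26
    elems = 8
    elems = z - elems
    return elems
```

12

Transformed code:
def main(ix, base, elems):
    ix = 36
    base = base + elems
    ix = log(16)
    base = base + (elems - elems)
    base = ix - log(0)
    elems = emit(ix) + 20
    for ix in base:
        base = elems[1]
    elems = 23 + 18 + 26
    elems = 8
    elems = ix - elems
    return elems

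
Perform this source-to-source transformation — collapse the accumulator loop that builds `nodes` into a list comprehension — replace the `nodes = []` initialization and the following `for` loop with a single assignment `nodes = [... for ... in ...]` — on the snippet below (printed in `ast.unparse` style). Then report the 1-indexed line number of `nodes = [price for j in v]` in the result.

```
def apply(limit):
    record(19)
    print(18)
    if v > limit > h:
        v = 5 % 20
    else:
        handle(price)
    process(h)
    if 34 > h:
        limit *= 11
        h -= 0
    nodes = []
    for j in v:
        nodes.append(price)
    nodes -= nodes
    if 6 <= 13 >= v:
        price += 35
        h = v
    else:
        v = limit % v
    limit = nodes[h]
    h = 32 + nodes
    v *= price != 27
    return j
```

12

Transformed code:
def apply(limit):
    record(19)
    print(18)
    if v > limit > h:
        v = 5 % 20
    else:
        handle(price)
    process(h)
    if 34 > h:
        limit *= 11
        h -= 0
    nodes = [price for j in v]
    nodes -= nodes
    if 6 <= 13 >= v:
        price += 35
        h = v
    else:
        v = limit % v
    limit = nodes[h]
    h = 32 + nodes
    v *= price != 27
    return j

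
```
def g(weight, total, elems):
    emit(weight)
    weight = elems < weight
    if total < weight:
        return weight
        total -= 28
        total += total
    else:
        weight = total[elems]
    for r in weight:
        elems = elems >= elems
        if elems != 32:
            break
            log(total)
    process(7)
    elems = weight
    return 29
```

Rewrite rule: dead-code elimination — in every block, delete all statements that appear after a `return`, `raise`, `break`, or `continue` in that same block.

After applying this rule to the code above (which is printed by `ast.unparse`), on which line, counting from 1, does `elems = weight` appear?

13

Transformed code:
def g(weight, total, elems):
    emit(weight)
    weight = elems < weight
    if total < weight:
        return weight
    else:
        weight = total[elems]
    for r in weight:
        elems = elems >= elems
        if elems != 32:
            break
    process(7)
    elems = weight
    return 29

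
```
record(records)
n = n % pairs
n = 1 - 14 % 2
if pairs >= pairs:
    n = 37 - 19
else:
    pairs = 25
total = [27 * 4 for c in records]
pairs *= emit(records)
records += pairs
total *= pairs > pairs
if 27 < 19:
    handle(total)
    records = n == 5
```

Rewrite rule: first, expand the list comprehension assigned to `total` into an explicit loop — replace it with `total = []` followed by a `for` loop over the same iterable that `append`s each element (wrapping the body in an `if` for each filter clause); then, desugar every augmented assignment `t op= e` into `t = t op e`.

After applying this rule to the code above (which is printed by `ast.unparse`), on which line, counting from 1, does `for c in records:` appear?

9

Transformed code:
record(records)
n = n % pairs
n = 1 - 14 % 2
if pairs >= pairs:
    n = 37 - 19
else:
    pairs = 25
total = []
for c in records:
    total.append(27 * 4)
pairs = pairs * emit(records)
records = records + pairs
total = total * (pairs > pairs)
if 27 < 19:
    handle(total)
    records = n == 5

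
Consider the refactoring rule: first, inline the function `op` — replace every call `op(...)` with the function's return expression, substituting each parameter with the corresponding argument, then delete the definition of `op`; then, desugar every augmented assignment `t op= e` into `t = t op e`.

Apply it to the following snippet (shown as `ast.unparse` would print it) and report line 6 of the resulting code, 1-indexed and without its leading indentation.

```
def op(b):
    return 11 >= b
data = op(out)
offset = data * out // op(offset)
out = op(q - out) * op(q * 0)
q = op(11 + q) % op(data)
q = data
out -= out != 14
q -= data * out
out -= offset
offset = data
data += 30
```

out = out - (out != 14)

Transformed code:
data = 11 >= out
offset = data * out // (11 >= offset)
out = (11 >= q - out) * (11 >= q * 0)
q = (11 >= 11 + q) % (11 >= data)
q = data
out = out - (out != 14)
q = q - data * out
out = out - offset
offset = data
data = data + 30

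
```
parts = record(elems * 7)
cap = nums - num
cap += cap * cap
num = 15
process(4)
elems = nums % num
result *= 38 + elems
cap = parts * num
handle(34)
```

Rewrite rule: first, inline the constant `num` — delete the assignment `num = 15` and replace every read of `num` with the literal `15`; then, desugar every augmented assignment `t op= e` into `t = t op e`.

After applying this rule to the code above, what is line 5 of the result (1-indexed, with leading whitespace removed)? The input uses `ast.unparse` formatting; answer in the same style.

Transformed code:
parts = record(elems * 7)
cap = nums - 15
cap = cap + cap * cap
process(4)
elems = nums % 15
result = result * (38 + elems)
cap = parts * 15
handle(34)

elems = nums % 15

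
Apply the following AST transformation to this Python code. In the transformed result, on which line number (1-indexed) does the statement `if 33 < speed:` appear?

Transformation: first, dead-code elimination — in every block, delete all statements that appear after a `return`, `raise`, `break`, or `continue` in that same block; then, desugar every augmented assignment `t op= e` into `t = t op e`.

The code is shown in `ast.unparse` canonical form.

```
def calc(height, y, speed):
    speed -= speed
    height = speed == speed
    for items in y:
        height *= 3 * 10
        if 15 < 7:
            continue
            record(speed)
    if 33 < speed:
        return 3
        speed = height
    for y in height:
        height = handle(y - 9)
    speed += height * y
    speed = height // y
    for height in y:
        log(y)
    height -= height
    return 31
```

8

Transformed code:
def calc(height, y, speed):
    speed = speed - speed
    height = speed == speed
    for items in y:
        height = height * (3 * 10)
        if 15 < 7:
            continue
    if 33 < speed:
        return 3
    for y in height:
        height = handle(y - 9)
    speed = speed + height * y
    speed = height // y
    for height in y:
        log(y)
    height = height - height
    return 31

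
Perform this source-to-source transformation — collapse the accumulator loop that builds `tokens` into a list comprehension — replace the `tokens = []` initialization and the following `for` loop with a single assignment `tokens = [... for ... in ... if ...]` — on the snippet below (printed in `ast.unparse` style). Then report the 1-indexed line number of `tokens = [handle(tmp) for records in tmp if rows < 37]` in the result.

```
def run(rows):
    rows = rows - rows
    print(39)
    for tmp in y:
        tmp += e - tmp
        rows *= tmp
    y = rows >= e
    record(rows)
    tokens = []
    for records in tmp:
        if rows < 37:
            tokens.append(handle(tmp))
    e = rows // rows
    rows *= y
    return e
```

Transformed code:
def run(rows):
    rows = rows - rows
    print(39)
    for tmp in y:
        tmp += e - tmp
        rows *= tmp
    y = rows >= e
    record(rows)
    tokens = [handle(tmp) for records in tmp if rows < 37]
    e = rows // rows
    rows *= y
    return e

9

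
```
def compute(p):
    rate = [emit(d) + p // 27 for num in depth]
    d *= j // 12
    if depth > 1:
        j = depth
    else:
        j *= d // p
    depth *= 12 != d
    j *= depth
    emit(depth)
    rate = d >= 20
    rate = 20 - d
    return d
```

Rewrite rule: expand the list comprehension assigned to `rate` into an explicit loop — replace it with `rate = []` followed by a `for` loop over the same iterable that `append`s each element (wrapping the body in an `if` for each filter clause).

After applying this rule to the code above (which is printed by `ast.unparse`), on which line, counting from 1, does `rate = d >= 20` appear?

Transformed code:
def compute(p):
    rate = []
    for num in depth:
        rate.append(emit(d) + p // 27)
    d *= j // 12
    if depth > 1:
        j = depth
    else:
        j *= d // p
    depth *= 12 != d
    j *= depth
    emit(depth)
    rate = d >= 20
    rate = 20 - d
    return d

13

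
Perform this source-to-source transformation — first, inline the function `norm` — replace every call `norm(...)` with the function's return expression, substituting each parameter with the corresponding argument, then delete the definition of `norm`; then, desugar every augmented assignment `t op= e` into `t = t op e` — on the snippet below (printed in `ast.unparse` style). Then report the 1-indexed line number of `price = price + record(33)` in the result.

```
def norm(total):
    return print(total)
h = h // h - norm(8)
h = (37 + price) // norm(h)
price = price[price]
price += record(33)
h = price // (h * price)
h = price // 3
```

4

Transformed code:
h = h // h - print(8)
h = (37 + price) // print(h)
price = price[price]
price = price + record(33)
h = price // (h * price)
h = price // 3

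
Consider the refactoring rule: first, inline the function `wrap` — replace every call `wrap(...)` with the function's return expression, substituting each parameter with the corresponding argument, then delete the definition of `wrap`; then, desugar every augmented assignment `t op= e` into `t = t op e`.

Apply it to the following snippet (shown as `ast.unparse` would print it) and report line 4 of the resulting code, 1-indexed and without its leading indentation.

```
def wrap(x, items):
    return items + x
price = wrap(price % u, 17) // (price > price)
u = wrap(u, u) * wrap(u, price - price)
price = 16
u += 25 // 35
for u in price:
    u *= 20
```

Transformed code:
price = (17 + price % u) // (price > price)
u = (u + u) * (price - price + u)
price = 16
u = u + 25 // 35
for u in price:
    u = u * 20

u = u + 25 // 35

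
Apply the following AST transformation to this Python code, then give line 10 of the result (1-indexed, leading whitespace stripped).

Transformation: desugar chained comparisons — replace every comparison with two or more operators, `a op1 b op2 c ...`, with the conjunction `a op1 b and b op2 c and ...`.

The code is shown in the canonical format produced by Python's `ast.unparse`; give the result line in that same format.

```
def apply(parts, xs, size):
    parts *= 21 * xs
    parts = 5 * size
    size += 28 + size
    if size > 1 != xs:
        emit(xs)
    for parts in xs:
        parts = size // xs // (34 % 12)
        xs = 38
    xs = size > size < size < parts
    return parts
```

Transformed code:
def apply(parts, xs, size):
    parts *= 21 * xs
    parts = 5 * size
    size += 28 + size
    if size > 1 and 1 != xs:
        emit(xs)
    for parts in xs:
        parts = size // xs // (34 % 12)
        xs = 38
    xs = size > size and size < size and (size < parts)
    return parts

xs = size > size and size < size and (size < parts)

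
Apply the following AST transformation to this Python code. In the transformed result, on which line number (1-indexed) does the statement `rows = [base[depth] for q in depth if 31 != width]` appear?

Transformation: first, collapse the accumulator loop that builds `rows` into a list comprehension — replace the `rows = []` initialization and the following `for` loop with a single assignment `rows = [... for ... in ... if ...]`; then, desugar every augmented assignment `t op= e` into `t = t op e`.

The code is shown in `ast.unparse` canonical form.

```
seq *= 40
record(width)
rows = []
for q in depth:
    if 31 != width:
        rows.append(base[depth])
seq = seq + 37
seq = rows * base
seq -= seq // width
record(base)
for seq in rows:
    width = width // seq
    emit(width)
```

3

Transformed code:
seq = seq * 40
record(width)
rows = [base[depth] for q in depth if 31 != width]
seq = seq + 37
seq = rows * base
seq = seq - seq // width
record(base)
for seq in rows:
    width = width // seq
    emit(width)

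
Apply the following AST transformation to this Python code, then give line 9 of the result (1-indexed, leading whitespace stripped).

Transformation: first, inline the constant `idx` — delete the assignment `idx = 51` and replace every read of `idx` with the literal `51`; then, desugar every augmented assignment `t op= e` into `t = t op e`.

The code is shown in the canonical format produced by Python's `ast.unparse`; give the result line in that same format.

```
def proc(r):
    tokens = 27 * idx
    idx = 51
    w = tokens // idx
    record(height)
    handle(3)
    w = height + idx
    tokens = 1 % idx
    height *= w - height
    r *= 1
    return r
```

r = r * 1

Transformed code:
def proc(r):
    tokens = 27 * 51
    w = tokens // 51
    record(height)
    handle(3)
    w = height + 51
    tokens = 1 % 51
    height = height * (w - height)
    r = r * 1
    return r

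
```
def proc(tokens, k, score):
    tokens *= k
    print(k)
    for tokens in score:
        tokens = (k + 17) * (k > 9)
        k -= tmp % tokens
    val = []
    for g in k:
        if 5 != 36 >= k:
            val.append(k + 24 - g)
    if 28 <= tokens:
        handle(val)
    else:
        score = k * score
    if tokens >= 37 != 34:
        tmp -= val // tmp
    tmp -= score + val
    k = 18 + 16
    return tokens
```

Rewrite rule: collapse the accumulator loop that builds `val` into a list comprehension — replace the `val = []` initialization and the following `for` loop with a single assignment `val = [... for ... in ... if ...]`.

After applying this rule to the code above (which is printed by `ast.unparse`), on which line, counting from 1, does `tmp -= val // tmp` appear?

13

Transformed code:
def proc(tokens, k, score):
    tokens *= k
    print(k)
    for tokens in score:
        tokens = (k + 17) * (k > 9)
        k -= tmp % tokens
    val = [k + 24 - g for g in k if 5 != 36 >= k]
    if 28 <= tokens:
        handle(val)
    else:
        score = k * score
    if tokens >= 37 != 34:
        tmp -= val // tmp
    tmp -= score + val
    k = 18 + 16
    return tokens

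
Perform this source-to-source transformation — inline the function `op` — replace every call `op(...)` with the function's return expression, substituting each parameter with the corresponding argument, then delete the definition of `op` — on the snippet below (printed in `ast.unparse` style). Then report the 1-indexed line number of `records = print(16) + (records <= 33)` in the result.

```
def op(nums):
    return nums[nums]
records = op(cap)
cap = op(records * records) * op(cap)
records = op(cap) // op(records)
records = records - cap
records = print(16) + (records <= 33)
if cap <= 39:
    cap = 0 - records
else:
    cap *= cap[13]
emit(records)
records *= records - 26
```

5

Transformed code:
records = cap[cap]
cap = (records * records)[records * records] * cap[cap]
records = cap[cap] // records[records]
records = records - cap
records = print(16) + (records <= 33)
if cap <= 39:
    cap = 0 - records
else:
    cap *= cap[13]
emit(records)
records *= records - 26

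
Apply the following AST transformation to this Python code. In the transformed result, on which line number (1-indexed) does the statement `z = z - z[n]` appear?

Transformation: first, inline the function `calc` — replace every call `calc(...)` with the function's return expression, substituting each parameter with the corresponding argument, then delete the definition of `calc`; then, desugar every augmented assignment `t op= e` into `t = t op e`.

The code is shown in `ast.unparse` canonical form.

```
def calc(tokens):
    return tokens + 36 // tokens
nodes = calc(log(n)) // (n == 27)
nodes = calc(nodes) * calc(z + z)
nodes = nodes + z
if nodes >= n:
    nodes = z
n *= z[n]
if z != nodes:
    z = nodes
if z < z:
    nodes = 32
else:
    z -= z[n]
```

Transformed code:
nodes = (log(n) + 36 // log(n)) // (n == 27)
nodes = (nodes + 36 // nodes) * (z + z + 36 // (z + z))
nodes = nodes + z
if nodes >= n:
    nodes = z
n = n * z[n]
if z != nodes:
    z = nodes
if z < z:
    nodes = 32
else:
    z = z - z[n]

12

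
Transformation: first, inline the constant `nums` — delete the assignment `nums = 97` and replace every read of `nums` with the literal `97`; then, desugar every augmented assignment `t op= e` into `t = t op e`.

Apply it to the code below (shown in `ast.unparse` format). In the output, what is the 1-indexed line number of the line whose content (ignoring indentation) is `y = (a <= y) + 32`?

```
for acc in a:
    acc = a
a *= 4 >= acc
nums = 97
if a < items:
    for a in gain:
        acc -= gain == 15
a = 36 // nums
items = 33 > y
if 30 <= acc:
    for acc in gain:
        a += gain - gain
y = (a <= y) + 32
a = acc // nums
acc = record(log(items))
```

Transformed code:
for acc in a:
    acc = a
a = a * (4 >= acc)
if a < items:
    for a in gain:
        acc = acc - (gain == 15)
a = 36 // 97
items = 33 > y
if 30 <= acc:
    for acc in gain:
        a = a + (gain - gain)
y = (a <= y) + 32
a = acc // 97
acc = record(log(items))

12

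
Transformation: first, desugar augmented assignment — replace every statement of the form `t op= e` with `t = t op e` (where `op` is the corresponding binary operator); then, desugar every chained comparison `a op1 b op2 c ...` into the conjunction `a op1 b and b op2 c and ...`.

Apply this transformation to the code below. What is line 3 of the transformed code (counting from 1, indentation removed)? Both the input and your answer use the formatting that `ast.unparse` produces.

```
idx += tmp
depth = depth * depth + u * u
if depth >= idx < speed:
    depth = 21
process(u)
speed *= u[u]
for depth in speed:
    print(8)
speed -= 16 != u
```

Transformed code:
idx = idx + tmp
depth = depth * depth + u * u
if depth >= idx and idx < speed:
    depth = 21
process(u)
speed = speed * u[u]
for depth in speed:
    print(8)
speed = speed - (16 != u)

if depth >= idx and idx < speed:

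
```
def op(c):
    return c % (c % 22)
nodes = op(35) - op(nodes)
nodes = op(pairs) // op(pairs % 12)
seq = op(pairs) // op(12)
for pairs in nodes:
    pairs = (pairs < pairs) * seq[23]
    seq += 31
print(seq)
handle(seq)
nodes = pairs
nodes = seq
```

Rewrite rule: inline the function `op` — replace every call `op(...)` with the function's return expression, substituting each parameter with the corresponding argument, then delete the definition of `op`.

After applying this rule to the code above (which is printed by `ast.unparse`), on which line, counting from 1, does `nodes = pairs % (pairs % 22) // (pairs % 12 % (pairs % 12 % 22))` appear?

2

Transformed code:
nodes = 35 % (35 % 22) - nodes % (nodes % 22)
nodes = pairs % (pairs % 22) // (pairs % 12 % (pairs % 12 % 22))
seq = pairs % (pairs % 22) // (12 % (12 % 22))
for pairs in nodes:
    pairs = (pairs < pairs) * seq[23]
    seq += 31
print(seq)
handle(seq)
nodes = pairs
nodes = seq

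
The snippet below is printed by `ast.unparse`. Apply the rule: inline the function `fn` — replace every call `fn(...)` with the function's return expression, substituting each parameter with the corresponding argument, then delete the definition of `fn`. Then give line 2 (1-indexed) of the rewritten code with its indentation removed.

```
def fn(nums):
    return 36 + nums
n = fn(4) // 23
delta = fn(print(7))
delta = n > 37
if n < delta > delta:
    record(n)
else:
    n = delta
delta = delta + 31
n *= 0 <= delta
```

delta = 36 + print(7)

Transformed code:
n = (36 + 4) // 23
delta = 36 + print(7)
delta = n > 37
if n < delta > delta:
    record(n)
else:
    n = delta
delta = delta + 31
n *= 0 <= delta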